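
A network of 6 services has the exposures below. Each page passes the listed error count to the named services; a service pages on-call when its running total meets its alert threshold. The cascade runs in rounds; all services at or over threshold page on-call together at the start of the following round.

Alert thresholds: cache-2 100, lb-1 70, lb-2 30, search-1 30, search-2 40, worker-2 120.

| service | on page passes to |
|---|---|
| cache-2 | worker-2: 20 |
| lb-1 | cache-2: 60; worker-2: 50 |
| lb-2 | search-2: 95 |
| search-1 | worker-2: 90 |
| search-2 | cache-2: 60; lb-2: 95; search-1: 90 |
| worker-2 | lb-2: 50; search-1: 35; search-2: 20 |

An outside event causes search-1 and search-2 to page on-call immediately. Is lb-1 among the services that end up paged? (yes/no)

Round 1 — search-1, search-2 page on-call (initial).
  cache-2: +60 → 60 < 100
  lb-2: +95 → 95 ≥ 30
  worker-2: +90 → 90 < 120
Round 2 — lb-2 pages on-call.
No further pages.

no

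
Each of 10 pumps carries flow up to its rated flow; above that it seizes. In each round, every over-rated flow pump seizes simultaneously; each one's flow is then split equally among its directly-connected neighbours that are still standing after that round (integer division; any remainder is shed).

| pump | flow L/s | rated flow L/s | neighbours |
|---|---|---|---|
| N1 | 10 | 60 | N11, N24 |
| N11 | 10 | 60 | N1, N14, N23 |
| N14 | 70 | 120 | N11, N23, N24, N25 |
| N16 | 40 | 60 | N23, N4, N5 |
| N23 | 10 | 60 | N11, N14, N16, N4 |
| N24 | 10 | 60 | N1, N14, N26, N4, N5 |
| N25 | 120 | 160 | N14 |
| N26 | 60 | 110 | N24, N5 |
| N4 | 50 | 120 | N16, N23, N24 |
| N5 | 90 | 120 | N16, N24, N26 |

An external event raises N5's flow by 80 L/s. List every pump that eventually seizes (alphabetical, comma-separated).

Round 1 — N5 at 170 > 120. N5 seizes.
  N5 sheds 170 L/s to N16, N24, N26: 56 each (2 lost).
    N16: 40+56 = 96 > 60
    N24: 10+56 = 66 > 60
    N26: 60+56 = 116 > 110
Round 2 — N16, N24, N26 seize.
  N16 sheds 96 L/s to N23, N4: 48 each.
    N23: 10+48 = 58 ≤ 60
    N4: 50+48 = 98 ≤ 120
  N24 sheds 66 L/s to N1, N14, N4: 22 each.
    N1: 10+22 = 32 ≤ 60
    N14: 70+22 = 92 ≤ 120
    N4: 98+22 = 120 ≤ 120
  N26 sheds 116 L/s: no online neighbours, lost.
No further seizures.

N16, N24, N26, N5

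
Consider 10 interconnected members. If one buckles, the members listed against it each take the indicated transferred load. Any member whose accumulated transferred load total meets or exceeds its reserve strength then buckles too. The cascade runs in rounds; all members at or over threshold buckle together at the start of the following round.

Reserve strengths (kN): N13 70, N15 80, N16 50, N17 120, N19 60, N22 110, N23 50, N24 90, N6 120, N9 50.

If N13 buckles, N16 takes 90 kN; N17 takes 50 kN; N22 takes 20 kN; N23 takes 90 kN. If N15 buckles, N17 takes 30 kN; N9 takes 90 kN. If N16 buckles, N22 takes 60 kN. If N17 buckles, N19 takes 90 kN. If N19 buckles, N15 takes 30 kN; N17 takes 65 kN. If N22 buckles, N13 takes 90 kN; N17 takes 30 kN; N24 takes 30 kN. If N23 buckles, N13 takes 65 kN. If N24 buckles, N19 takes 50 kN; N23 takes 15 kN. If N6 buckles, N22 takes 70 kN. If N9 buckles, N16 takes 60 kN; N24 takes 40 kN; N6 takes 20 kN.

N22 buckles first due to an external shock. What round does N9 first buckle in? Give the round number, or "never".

never

Round 1 — N22 buckles (initial).
  N13: +90 → 90 ≥ 70
  N17: +30 → 30 < 120
  N24: +30 → 30 < 90
Round 2 — N13 buckles.
  N16: +90 → 90 ≥ 50
  N17: +50 → 80 < 120
  N23: +90 → 90 ≥ 50
Round 3 — N16, N23 buckle.
No further bucklings.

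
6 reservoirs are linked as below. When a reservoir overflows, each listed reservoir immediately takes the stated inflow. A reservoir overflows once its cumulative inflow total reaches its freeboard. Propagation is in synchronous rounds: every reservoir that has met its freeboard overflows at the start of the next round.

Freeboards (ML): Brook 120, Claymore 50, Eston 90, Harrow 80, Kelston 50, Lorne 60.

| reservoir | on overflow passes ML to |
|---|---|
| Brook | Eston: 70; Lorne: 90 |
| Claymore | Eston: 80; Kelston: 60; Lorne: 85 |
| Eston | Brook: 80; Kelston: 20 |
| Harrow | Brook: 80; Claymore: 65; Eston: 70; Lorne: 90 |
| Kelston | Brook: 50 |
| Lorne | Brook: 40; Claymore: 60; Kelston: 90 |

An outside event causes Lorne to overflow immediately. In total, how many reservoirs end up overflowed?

3

Round 1 — Lorne overflows (initial).
  Brook: +40 → 40 < 120
  Claymore: +60 → 60 ≥ 50
  Kelston: +90 → 90 ≥ 50
Round 2 — Claymore, Kelston overflow.
  Brook: +50 → 90 < 120
  Eston: +80 → 80 < 90
No further overflows.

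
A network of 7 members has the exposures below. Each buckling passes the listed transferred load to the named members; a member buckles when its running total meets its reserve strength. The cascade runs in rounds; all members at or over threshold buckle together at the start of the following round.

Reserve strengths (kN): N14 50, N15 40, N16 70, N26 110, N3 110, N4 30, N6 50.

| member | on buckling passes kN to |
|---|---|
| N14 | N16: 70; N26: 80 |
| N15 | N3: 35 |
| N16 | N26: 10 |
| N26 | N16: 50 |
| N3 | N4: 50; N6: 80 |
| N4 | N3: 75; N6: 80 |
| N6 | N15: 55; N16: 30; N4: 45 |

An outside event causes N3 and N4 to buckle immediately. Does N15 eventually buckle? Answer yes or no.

yes

Round 1 — N3, N4 buckle (initial).
  N6: +80+80 → 160 ≥ 50
Round 2 — N6 buckles.
  N15: +55 → 55 ≥ 40
  N16: +30 → 30 < 70
Round 3 — N15 buckles.
No further bucklings.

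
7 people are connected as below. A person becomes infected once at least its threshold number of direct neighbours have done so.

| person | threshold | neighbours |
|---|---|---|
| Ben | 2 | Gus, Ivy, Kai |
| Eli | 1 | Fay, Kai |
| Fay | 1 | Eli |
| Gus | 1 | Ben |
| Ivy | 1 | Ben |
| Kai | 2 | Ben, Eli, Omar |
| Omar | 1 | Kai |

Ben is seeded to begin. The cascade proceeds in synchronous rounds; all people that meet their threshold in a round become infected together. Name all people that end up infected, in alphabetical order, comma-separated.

Round 1 — Ben becomes infected (initial).
Round 2 — checking thresholds:
  Gus: 1 of 1 neighbours ≥ 1, becomes infected.
  Ivy: 1 of 1 neighbours ≥ 1, becomes infected.
  Kai: 1 of 3 neighbours < 2, not yet.
Round 3 — no new infections; cascade stops.

Ben, Gus, Ivy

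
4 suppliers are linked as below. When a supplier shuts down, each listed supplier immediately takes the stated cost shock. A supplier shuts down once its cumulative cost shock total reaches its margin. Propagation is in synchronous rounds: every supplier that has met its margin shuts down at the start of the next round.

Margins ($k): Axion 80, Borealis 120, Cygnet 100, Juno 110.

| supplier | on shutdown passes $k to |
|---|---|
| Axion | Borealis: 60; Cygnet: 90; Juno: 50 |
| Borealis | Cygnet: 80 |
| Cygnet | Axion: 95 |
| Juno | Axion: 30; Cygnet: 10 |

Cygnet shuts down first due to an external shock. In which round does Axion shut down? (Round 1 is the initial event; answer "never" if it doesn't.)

2

Round 1 — Cygnet shuts down (initial).
  Axion: +95 → 95 ≥ 80
Round 2 — Axion shuts down.
  Borealis: +60 → 60 < 120
  Juno: +50 → 50 < 110
No further shutdowns.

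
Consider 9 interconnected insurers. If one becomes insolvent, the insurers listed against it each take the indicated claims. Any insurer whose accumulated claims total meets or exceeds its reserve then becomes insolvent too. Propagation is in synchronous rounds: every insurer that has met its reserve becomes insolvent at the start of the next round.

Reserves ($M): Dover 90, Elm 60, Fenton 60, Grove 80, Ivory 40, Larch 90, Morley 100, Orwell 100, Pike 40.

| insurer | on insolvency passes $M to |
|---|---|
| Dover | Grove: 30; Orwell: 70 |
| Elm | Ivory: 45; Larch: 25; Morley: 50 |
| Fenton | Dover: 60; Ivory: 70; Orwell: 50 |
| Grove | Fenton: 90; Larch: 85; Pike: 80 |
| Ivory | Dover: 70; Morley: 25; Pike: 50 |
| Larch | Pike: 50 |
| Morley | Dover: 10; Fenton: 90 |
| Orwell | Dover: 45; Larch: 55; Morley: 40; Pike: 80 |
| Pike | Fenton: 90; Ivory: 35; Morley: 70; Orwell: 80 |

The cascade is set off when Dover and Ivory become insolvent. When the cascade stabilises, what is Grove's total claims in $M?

Round 1 — Dover, Ivory become insolvent (initial).
  Grove: +30 → 30 < 80
  Morley: +25 → 25 < 100
  Orwell: +70 → 70 < 100
  Pike: +50 → 50 ≥ 40
Round 2 — Pike becomes insolvent.
  Fenton: +90 → 90 ≥ 60
  Morley: +70 → 95 < 100
  Orwell: +80 → 150 ≥ 100
Round 3 — Fenton, Orwell become insolvent.
  Larch: +55 → 55 < 90
  Morley: +40 → 135 ≥ 100
Round 4 — Morley becomes insolvent.
No further insolvencies.

30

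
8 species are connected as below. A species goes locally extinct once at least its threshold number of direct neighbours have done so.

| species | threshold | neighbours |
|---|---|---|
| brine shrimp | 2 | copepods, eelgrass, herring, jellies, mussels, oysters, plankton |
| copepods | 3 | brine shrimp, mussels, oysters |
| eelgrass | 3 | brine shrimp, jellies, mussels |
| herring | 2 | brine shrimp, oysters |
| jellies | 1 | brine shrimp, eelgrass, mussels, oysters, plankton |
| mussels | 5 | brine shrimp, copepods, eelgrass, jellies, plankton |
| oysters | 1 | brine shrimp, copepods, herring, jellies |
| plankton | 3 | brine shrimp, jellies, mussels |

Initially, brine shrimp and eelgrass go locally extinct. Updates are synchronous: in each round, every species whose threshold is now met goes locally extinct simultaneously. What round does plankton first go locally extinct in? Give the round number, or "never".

Round 1 — brine shrimp, eelgrass go locally extinct (initial).
Round 2 — checking thresholds:
  copepods: 1 of 3 neighbours < 3, below threshold.
  herring: 1 of 2 neighbours < 2, below threshold.
  jellies: 2 of 5 neighbours ≥ 1, goes locally extinct.
  mussels: 2 of 5 neighbours < 5, below threshold.
  oysters: 1 of 4 neighbours ≥ 1, goes locally extinct.
  plankton: 1 of 3 neighbours < 3, below threshold.
Round 3 — checking thresholds:
  copepods: 2 of 3 neighbours < 3, below threshold.
  herring: 2 of 2 neighbours ≥ 2, goes locally extinct.
  mussels: 3 of 5 neighbours < 5, below threshold.
  plankton: 2 of 3 neighbours < 3, below threshold.
Round 4 — no new extinctions; cascade stops.

never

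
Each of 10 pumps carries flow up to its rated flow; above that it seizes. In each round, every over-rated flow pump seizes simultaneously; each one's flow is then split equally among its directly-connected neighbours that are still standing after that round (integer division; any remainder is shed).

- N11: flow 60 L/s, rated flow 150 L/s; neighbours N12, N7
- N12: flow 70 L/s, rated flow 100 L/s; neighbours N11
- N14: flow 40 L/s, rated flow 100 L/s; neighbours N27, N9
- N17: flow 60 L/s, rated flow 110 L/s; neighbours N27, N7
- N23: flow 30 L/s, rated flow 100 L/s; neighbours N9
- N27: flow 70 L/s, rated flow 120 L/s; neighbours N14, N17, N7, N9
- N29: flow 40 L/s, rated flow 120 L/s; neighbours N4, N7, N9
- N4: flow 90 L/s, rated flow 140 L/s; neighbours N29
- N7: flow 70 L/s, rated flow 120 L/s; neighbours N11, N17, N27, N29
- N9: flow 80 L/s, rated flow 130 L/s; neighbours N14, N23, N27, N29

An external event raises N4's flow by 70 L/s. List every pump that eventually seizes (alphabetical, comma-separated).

Round 1 — N4 at 160 > 140. N4 seizes.
  N4 sheds 160 L/s to N29: 160 each.
    N29: 40+160 = 200 > 120
Round 2 — N29 seizes.
  N29 sheds 200 L/s to N7, N9: 100 each.
    N7: 70+100 = 170 > 120
    N9: 80+100 = 180 > 130
Round 3 — N7, N9 seize.
  N7 sheds 170 L/s to N11, N17, N27: 56 each (2 lost).
    N11: 60+56 = 116 ≤ 150
    N17: 60+56 = 116 > 110
    N27: 70+56 = 126 > 120
  N9 sheds 180 L/s to N14, N23, N27: 60 each.
    N14: 40+60 = 100 ≤ 100
    N23: 30+60 = 90 ≤ 100
    N27: 126+60 = 186 > 120
Round 4 — N17, N27 seize.
  N17 sheds 116 L/s: no online neighbours, lost.
  N27 sheds 186 L/s to N14: 186 each.
    N14: 100+186 = 286 > 100
Round 5 — N14 seizes.
  N14 sheds 286 L/s: no online neighbours, lost.
No further seizures.

N14, N17, N27, N29, N4, N7, N9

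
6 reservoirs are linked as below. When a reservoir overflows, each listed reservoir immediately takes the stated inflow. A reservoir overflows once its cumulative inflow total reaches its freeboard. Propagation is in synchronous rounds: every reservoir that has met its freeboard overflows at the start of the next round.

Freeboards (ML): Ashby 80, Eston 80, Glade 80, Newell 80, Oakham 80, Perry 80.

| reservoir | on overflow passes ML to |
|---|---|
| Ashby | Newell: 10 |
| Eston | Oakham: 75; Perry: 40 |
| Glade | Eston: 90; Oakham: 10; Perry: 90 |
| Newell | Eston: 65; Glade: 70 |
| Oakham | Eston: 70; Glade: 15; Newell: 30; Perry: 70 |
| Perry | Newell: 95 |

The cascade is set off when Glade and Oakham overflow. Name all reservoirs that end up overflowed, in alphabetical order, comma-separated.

Eston, Glade, Newell, Oakham, Perry

Round 1 — Glade, Oakham overflow (initial).
  Eston: +90+70 → 160 ≥ 80
  Newell: +30 → 30 < 80
  Perry: +90+70 → 160 ≥ 80
Round 2 — Eston, Perry overflow.
  Newell: +95 → 125 ≥ 80
Round 3 — Newell overflows.
No further overflows.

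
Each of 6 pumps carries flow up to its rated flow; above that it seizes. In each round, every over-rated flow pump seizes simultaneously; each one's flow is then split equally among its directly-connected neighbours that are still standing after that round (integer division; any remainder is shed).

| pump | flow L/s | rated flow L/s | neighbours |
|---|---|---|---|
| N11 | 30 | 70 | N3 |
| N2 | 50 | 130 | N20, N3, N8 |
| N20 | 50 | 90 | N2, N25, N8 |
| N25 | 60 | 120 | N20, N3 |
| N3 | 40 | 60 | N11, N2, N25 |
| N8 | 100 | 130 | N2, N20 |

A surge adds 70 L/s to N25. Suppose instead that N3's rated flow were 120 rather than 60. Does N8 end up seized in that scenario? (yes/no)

With N3's rated flow at 120:
Round 1 — N25 at 130 > 120. N25 seizes.
  N25 sheds 130 L/s to N20, N3: 65 each.
    N20: 50+65 = 115 > 90
    N3: 40+65 = 105 ≤ 120
Round 2 — N20 seizes.
  N20 sheds 115 L/s to N2, N8: 57 each (1 lost).
    N2: 50+57 = 107 ≤ 130
    N8: 100+57 = 157 > 130
Round 3 — N8 seizes.
  N8 sheds 157 L/s to N2: 157 each.
    N2: 107+157 = 264 > 130
Round 4 — N2 seizes.
  N2 sheds 264 L/s to N3: 264 each.
    N3: 105+264 = 369 > 120
Round 5 — N3 seizes.
  N3 sheds 369 L/s to N11: 369 each.
    N11: 30+369 = 399 > 70
Round 6 — N11 seizes.
  N11 sheds 399 L/s: no online neighbours, lost.
No further seizures.

yes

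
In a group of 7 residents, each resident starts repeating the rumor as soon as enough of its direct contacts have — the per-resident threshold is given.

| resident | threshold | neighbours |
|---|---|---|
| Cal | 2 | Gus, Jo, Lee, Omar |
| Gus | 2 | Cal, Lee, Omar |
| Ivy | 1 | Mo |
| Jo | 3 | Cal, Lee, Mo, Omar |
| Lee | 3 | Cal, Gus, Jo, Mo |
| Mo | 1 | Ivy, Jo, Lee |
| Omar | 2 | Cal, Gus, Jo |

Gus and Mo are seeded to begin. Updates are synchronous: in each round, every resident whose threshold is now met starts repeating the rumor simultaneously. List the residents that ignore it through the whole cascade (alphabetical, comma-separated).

Cal, Jo, Lee, Omar

Round 1 — Gus, Mo start repeating the rumor (initial).
Round 2 — checking thresholds:
  Cal: 1 of 4 neighbours < 2, not yet.
  Ivy: 1 of 1 neighbours ≥ 1, starts repeating the rumor.
  Jo: 1 of 4 neighbours < 3, not yet.
  Lee: 2 of 4 neighbours < 3, not yet.
  Omar: 1 of 3 neighbours < 2, not yet.
Round 3 — no new spreads; cascade stops.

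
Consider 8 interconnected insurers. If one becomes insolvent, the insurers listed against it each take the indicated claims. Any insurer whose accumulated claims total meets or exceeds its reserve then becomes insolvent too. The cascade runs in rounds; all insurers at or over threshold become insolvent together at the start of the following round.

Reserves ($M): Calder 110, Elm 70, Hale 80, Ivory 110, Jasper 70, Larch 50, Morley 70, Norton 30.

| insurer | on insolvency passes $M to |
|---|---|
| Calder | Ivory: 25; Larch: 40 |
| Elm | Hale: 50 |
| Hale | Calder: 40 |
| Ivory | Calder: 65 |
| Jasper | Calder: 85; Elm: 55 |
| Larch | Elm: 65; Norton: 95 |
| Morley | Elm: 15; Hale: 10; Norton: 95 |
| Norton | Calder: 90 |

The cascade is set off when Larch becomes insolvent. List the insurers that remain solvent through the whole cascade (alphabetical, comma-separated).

Round 1 — Larch becomes insolvent (initial).
  Elm: +65 → 65 < 70
  Norton: +95 → 95 ≥ 30
Round 2 — Norton becomes insolvent.
  Calder: +90 → 90 < 110
No further insolvencies.

Calder, Elm, Hale, Ivory, Jasper, Morley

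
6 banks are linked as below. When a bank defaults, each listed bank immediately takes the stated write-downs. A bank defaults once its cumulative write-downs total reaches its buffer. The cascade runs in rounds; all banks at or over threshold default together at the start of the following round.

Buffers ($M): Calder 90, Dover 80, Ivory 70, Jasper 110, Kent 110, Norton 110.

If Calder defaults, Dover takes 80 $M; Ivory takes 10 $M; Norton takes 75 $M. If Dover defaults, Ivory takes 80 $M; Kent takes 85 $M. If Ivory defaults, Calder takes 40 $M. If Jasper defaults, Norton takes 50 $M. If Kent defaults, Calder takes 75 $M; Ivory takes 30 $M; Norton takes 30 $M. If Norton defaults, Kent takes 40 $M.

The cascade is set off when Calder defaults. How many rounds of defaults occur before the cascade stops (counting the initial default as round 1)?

3

Round 1 — Calder defaults (initial).
  Dover: +80 → 80 ≥ 80
  Ivory: +10 → 10 < 70
  Norton: +75 → 75 < 110
Round 2 — Dover defaults.
  Ivory: +80 → 90 ≥ 70
  Kent: +85 → 85 < 110
Round 3 — Ivory defaults.
No further defaults.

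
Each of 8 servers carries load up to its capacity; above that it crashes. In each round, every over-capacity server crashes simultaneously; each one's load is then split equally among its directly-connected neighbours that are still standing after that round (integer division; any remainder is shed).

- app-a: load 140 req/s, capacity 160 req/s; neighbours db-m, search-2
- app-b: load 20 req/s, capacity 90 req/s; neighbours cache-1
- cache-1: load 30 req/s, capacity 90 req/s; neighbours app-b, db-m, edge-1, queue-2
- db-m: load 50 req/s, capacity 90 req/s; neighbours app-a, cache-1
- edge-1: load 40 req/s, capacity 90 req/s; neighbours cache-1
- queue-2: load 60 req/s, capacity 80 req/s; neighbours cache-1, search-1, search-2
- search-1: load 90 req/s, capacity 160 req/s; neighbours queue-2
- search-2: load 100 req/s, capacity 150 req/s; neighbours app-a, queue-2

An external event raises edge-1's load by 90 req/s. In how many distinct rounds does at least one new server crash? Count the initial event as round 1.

4

Round 1 — edge-1 at 130 > 90. edge-1 crashes.
  edge-1 sheds 130 req/s to cache-1: 130 each.
    cache-1: 30+130 = 160 > 90
Round 2 — cache-1 crashes.
  cache-1 sheds 160 req/s to app-b, db-m, queue-2: 53 each (1 lost).
    app-b: 20+53 = 73 ≤ 90
    db-m: 50+53 = 103 > 90
    queue-2: 60+53 = 113 > 80
Round 3 — db-m, queue-2 crash.
  db-m sheds 103 req/s to app-a: 103 each.
    app-a: 140+103 = 243 > 160
  queue-2 sheds 113 req/s to search-1, search-2: 56 each (1 lost).
    search-1: 90+56 = 146 ≤ 160
    search-2: 100+56 = 156 > 150
Round 4 — app-a, search-2 crash.
  app-a sheds 243 req/s: no online neighbours, lost.
  search-2 sheds 156 req/s: no online neighbours, lost.
No further crashes.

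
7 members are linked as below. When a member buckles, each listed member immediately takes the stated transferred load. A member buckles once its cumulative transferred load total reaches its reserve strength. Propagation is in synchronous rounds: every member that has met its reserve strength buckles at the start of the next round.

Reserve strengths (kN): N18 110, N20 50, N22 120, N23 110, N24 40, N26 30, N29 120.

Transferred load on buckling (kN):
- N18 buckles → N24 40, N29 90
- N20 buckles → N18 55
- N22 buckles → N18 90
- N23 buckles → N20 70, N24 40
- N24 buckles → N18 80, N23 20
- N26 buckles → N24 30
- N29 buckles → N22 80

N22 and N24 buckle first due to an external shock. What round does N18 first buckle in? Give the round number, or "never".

2

Round 1 — N22, N24 buckle (initial).
  N18: +90+80 → 170 ≥ 110
  N23: +20 → 20 < 110
Round 2 — N18 buckles.
  N29: +90 → 90 < 120
No further bucklings.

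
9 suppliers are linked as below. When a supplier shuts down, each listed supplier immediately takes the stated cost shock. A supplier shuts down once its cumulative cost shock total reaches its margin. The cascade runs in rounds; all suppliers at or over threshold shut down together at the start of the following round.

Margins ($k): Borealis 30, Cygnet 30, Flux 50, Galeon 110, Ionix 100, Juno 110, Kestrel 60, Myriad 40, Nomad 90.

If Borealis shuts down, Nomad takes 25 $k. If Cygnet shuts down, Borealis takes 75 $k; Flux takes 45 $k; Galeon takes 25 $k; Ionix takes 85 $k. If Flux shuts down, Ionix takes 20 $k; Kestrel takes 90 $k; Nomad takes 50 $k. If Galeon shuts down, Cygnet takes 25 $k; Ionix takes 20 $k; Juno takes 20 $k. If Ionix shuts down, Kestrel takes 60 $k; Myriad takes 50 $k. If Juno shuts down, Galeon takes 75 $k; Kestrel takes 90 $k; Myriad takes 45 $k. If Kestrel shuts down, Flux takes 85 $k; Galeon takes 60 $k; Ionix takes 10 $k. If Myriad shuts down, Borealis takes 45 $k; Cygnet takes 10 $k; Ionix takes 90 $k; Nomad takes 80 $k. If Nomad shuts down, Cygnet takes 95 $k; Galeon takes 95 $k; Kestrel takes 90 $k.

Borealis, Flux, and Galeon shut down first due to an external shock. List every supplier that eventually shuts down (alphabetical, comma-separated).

Round 1 — Borealis, Flux, Galeon shut down (initial).
  Cygnet: +25 → 25 < 30
  Ionix: +20+20 → 40 < 100
  Juno: +20 → 20 < 110
  Kestrel: +90 → 90 ≥ 60
  Nomad: +25+50 → 75 < 90
Round 2 — Kestrel shuts down.
  Ionix: +10 → 50 < 100
No further shutdowns.

Borealis, Flux, Galeon, Kestrel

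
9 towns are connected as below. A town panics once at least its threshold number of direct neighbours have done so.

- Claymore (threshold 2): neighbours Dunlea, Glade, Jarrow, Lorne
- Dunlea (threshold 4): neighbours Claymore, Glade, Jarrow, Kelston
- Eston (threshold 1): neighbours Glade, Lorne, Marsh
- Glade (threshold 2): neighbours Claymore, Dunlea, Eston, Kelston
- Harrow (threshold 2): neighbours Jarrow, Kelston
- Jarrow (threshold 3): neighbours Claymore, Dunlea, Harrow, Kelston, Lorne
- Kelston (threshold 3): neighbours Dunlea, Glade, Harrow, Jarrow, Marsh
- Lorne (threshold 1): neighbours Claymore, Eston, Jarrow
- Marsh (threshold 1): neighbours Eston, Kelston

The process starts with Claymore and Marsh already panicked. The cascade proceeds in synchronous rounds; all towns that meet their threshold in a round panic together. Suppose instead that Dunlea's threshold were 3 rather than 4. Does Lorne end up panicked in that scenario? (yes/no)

With Dunlea's threshold at 3:
Round 1 — Claymore, Marsh panic (initial).
Round 2 — checking thresholds:
  Dunlea: 1 of 4 neighbours < 3, below threshold.
  Eston: 1 of 3 neighbours ≥ 1, panics.
  Glade: 1 of 4 neighbours < 2, below threshold.
  Jarrow: 1 of 5 neighbours < 3, below threshold.
  Kelston: 1 of 5 neighbours < 3, below threshold.
  Lorne: 1 of 3 neighbours ≥ 1, panics.
Round 3 — checking thresholds:
  Dunlea: 1 of 4 neighbours < 3, below threshold.
  Glade: 2 of 4 neighbours ≥ 2, panics.
  Jarrow: 2 of 5 neighbours < 3, below threshold.
  Kelston: 1 of 5 neighbours < 3, below threshold.
Round 4 — no new panics; cascade stops.

yes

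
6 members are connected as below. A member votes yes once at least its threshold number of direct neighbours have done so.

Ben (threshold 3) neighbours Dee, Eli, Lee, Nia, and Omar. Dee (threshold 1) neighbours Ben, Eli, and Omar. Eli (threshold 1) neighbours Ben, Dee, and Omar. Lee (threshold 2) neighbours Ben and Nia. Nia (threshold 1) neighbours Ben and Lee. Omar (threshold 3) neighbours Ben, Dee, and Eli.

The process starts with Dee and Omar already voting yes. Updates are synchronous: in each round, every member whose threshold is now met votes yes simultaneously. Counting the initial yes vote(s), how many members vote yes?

6

Round 1 — Dee, Omar vote yes (initial).
Round 2 — checking thresholds:
  Ben: 2 of 5 neighbours < 3, not yet.
  Eli: 2 of 3 neighbours ≥ 1, votes yes.
Round 3 — checking thresholds:
  Ben: 3 of 5 neighbours ≥ 3, votes yes.
Round 4 — checking thresholds:
  Lee: 1 of 2 neighbours < 2, not yet.
  Nia: 1 of 2 neighbours ≥ 1, votes yes.
Round 5 — checking thresholds:
  Lee: 2 of 2 neighbours ≥ 2, votes yes.
Round 6 — no new yes votes; cascade stops.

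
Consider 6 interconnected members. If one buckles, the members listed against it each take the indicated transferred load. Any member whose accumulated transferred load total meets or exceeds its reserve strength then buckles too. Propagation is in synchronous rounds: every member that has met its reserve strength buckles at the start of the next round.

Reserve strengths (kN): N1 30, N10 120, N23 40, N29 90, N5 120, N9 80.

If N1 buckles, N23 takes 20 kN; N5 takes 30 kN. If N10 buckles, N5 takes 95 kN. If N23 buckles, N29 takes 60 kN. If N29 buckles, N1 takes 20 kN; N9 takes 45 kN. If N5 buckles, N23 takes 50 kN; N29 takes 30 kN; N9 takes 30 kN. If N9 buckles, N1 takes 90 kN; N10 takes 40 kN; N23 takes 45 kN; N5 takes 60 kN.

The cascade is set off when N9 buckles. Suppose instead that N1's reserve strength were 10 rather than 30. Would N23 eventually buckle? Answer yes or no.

With N1's reserve strength at 10:
Round 1 — N9 buckles (initial).
  N1: +90 → 90 ≥ 10
  N10: +40 → 40 < 120
  N23: +45 → 45 ≥ 40
  N5: +60 → 60 < 120
Round 2 — N1, N23 buckle.
  N29: +60 → 60 < 90
  N5: +30 → 90 < 120
No further bucklings.

yes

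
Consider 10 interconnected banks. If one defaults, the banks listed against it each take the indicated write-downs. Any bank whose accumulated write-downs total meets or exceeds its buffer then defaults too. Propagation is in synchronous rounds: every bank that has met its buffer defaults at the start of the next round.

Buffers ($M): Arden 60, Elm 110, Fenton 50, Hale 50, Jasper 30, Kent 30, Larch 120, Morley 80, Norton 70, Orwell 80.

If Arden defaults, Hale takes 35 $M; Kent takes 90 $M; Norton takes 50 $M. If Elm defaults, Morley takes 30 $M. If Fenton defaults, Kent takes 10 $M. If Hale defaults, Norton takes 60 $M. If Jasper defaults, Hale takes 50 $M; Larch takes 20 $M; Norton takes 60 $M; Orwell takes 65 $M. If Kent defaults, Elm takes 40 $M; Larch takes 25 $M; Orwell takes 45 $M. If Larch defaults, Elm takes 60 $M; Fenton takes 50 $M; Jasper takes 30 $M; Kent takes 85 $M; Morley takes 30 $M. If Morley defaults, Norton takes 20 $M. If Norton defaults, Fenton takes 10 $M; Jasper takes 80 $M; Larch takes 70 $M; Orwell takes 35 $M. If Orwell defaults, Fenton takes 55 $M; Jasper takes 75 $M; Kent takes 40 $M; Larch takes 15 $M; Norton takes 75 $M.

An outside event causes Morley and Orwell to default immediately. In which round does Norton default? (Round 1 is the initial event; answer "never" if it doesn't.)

Round 1 — Morley, Orwell default (initial).
  Fenton: +55 → 55 ≥ 50
  Jasper: +75 → 75 ≥ 30
  Kent: +40 → 40 ≥ 30
  Larch: +15 → 15 < 120
  Norton: +20+75 → 95 ≥ 70
Round 2 — Fenton, Jasper, Kent, Norton default.
  Elm: +40 → 40 < 110
  Hale: +50 → 50 ≥ 50
  Larch: +20+25+70 → 130 ≥ 120
Round 3 — Hale, Larch default.
  Elm: +60 → 100 < 110
No further defaults.

2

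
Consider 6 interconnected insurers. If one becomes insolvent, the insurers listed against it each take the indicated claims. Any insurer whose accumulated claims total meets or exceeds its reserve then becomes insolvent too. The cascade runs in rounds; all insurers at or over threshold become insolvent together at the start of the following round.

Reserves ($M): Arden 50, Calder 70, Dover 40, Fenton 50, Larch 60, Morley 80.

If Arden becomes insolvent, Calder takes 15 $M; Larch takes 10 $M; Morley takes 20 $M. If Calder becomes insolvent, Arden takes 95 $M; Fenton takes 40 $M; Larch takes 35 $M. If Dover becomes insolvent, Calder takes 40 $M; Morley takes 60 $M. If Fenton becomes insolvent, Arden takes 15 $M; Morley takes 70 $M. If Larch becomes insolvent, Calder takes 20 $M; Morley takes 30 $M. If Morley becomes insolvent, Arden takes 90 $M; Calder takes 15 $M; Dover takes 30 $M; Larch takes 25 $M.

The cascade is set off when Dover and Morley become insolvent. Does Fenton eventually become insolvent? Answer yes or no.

no

Round 1 — Dover, Morley become insolvent (initial).
  Arden: +90 → 90 ≥ 50
  Calder: +40+15 → 55 < 70
  Larch: +25 → 25 < 60
Round 2 — Arden becomes insolvent.
  Calder: +15 → 70 ≥ 70
  Larch: +10 → 35 < 60
Round 3 — Calder becomes insolvent.
  Fenton: +40 → 40 < 50
  Larch: +35 → 70 ≥ 60
Round 4 — Larch becomes insolvent.
No further insolvencies.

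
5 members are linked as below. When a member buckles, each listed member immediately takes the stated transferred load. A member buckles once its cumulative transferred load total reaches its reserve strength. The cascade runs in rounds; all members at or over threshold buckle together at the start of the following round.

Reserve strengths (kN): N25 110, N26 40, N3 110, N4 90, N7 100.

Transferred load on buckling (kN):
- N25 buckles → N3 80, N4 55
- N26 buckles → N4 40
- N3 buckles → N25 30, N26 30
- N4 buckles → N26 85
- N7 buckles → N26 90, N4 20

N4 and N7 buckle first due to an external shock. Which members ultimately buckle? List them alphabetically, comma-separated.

Round 1 — N4, N7 buckle (initial).
  N26: +85+90 → 175 ≥ 40
Round 2 — N26 buckles.
No further bucklings.

N26, N4, N7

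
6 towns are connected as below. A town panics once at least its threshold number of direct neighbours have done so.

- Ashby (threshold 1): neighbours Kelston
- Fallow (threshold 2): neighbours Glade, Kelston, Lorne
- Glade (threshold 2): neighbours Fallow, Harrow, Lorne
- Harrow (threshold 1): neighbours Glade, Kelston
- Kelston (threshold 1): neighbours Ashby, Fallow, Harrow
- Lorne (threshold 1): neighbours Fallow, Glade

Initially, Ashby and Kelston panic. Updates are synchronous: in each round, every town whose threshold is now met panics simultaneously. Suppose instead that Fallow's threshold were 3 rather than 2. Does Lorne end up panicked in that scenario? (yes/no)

With Fallow's threshold at 3:
Round 1 — Ashby, Kelston panic (initial).
Round 2 — checking thresholds:
  Fallow: 1 of 3 neighbours < 3, not yet.
  Harrow: 1 of 2 neighbours ≥ 1, panics.
Round 3 — no new panics; cascade stops.

no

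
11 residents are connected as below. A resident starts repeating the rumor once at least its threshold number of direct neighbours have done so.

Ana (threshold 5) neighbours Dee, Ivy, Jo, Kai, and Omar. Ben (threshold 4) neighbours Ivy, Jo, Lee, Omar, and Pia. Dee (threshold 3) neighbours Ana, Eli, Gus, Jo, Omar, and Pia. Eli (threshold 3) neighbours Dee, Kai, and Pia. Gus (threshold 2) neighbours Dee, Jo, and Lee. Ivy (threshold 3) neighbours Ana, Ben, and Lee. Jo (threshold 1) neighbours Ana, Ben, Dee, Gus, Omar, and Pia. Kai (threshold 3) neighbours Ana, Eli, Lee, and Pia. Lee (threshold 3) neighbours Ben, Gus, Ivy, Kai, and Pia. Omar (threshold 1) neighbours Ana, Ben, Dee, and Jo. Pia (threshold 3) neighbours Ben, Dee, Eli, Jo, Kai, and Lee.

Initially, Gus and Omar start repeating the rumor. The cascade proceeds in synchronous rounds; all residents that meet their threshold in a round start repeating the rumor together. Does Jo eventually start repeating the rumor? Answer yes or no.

yes

Round 1 — Gus, Omar start repeating the rumor (initial).
Round 2 — checking thresholds:
  Ana: 1 of 5 neighbours < 5, not yet.
  Ben: 1 of 5 neighbours < 4, not yet.
  Dee: 2 of 6 neighbours < 3, not yet.
  Jo: 2 of 6 neighbours ≥ 1, starts repeating the rumor.
  Lee: 1 of 5 neighbours < 3, not yet.
Round 3 — checking thresholds:
  Ana: 2 of 5 neighbours < 5, not yet.
  Ben: 2 of 5 neighbours < 4, not yet.
  Dee: 3 of 6 neighbours ≥ 3, starts repeating the rumor.
  Lee: 1 of 5 neighbours < 3, not yet.
  Pia: 1 of 6 neighbours < 3, not yet.
Round 4 — no new spreads; cascade stops.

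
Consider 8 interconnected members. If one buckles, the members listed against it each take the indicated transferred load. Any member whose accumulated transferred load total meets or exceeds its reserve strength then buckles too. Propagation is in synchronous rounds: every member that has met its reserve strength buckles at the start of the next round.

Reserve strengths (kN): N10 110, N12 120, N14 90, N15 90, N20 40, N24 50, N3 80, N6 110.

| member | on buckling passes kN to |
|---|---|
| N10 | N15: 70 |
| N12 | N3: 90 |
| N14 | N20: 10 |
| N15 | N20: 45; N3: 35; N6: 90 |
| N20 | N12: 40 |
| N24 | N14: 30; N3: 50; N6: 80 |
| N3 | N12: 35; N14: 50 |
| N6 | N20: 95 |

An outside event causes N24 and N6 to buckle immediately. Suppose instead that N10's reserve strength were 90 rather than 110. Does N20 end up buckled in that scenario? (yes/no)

yes

With N10's reserve strength at 90:
Round 1 — N24, N6 buckle (initial).
  N14: +30 → 30 < 90
  N20: +95 → 95 ≥ 40
  N3: +50 → 50 < 80
Round 2 — N20 buckles.
  N12: +40 → 40 < 120
No further bucklings.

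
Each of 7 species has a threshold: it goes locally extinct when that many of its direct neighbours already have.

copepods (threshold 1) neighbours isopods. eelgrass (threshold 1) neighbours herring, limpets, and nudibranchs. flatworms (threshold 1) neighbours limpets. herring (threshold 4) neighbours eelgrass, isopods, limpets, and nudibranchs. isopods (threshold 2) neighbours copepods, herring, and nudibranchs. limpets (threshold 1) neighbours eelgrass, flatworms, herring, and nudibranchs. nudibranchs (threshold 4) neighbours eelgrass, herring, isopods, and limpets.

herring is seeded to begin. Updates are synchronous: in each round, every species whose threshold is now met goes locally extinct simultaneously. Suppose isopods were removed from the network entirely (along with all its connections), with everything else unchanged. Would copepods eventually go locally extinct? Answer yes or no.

With isopods removed:
Round 1 — herring goes locally extinct (initial).
Round 2 — checking thresholds:
  eelgrass: 1 of 3 neighbours ≥ 1, goes locally extinct.
  limpets: 1 of 4 neighbours ≥ 1, goes locally extinct.
  nudibranchs: 1 of 3 neighbours < 4, not yet.
Round 3 — checking thresholds:
  flatworms: 1 of 1 neighbours ≥ 1, goes locally extinct.
  nudibranchs: 3 of 3 neighbours < 4, not yet.
Round 4 — no new extinctions; cascade stops.

no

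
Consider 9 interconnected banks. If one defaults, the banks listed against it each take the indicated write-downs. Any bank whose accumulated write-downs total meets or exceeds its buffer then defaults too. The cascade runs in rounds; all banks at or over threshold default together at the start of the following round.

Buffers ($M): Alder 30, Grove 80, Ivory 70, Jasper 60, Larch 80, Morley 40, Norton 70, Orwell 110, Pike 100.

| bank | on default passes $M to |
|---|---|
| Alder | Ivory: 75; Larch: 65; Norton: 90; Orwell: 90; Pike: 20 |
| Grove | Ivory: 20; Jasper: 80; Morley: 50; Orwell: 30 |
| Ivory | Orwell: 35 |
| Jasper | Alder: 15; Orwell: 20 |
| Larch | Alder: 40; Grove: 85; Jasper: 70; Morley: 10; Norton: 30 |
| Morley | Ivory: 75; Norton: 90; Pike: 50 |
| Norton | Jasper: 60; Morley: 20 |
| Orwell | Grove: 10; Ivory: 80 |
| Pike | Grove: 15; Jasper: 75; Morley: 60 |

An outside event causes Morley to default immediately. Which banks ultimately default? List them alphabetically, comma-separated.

Round 1 — Morley defaults (initial).
  Ivory: +75 → 75 ≥ 70
  Norton: +90 → 90 ≥ 70
  Pike: +50 → 50 < 100
Round 2 — Ivory, Norton default.
  Jasper: +60 → 60 ≥ 60
  Orwell: +35 → 35 < 110
Round 3 — Jasper defaults.
  Alder: +15 → 15 < 30
  Orwell: +20 → 55 < 110
No further defaults.

Ivory, Jasper, Morley, Norton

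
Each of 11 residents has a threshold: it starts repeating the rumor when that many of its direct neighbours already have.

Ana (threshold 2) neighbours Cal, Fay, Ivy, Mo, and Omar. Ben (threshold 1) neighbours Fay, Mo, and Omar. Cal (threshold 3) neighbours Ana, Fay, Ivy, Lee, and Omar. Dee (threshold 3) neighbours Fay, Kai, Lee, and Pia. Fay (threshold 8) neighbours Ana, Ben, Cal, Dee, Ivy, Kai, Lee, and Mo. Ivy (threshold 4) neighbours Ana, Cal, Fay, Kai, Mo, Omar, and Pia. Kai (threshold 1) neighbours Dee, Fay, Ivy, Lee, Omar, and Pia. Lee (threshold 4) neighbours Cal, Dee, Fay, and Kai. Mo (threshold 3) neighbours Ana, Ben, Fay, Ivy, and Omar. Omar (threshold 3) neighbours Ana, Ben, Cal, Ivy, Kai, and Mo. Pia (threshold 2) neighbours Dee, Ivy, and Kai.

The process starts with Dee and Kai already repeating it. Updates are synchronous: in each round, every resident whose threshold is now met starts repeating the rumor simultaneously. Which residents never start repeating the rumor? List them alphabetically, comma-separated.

Round 1 — Dee, Kai start repeating the rumor (initial).
Round 2 — checking thresholds:
  Fay: 2 of 8 neighbours < 8, not yet.
  Ivy: 1 of 7 neighbours < 4, not yet.
  Lee: 2 of 4 neighbours < 4, not yet.
  Omar: 1 of 6 neighbours < 3, not yet.
  Pia: 2 of 3 neighbours ≥ 2, starts repeating the rumor.
Round 3 — no new spreads; cascade stops.

Ana, Ben, Cal, Fay, Ivy, Lee, Mo, Omar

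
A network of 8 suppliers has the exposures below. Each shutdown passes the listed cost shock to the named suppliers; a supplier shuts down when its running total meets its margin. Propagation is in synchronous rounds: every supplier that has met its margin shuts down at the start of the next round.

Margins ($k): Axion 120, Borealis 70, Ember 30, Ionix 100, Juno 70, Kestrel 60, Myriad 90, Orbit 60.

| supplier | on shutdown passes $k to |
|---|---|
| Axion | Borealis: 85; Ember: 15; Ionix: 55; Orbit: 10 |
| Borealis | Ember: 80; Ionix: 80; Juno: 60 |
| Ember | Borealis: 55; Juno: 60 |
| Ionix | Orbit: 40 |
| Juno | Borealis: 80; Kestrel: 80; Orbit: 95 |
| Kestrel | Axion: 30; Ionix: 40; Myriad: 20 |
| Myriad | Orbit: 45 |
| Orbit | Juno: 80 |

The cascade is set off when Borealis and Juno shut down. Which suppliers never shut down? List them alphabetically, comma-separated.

Axion, Myriad

Round 1 — Borealis, Juno shut down (initial).
  Ember: +80 → 80 ≥ 30
  Ionix: +80 → 80 < 100
  Kestrel: +80 → 80 ≥ 60
  Orbit: +95 → 95 ≥ 60
Round 2 — Ember, Kestrel, Orbit shut down.
  Axion: +30 → 30 < 120
  Ionix: +40 → 120 ≥ 100
  Myriad: +20 → 20 < 90
Round 3 — Ionix shuts down.
No further shutdowns.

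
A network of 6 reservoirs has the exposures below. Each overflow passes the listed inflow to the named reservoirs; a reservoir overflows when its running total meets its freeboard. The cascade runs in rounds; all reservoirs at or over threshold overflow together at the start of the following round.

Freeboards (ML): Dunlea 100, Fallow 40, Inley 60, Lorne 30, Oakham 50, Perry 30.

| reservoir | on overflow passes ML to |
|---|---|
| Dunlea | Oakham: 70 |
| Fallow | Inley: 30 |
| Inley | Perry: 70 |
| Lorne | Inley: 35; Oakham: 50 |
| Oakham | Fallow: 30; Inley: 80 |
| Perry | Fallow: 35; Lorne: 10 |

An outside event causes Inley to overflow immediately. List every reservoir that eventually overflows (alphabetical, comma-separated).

Round 1 — Inley overflows (initial).
  Perry: +70 → 70 ≥ 30
Round 2 — Perry overflows.
  Fallow: +35 → 35 < 40
  Lorne: +10 → 10 < 30
No further overflows.

Inley, Perry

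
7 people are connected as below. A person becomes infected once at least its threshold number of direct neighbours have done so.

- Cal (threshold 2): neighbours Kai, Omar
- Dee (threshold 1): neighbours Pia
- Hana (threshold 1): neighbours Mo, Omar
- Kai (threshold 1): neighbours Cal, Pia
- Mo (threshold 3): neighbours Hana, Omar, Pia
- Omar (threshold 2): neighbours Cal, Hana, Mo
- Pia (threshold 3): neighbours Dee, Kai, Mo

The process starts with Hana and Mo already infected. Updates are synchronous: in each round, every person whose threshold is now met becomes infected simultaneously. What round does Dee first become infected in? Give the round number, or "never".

never

Round 1 — Hana, Mo become infected (initial).
Round 2 — checking thresholds:
  Omar: 2 of 3 neighbours ≥ 2, becomes infected.
  Pia: 1 of 3 neighbours < 3, below threshold.
Round 3 — no new infections; cascade stops.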